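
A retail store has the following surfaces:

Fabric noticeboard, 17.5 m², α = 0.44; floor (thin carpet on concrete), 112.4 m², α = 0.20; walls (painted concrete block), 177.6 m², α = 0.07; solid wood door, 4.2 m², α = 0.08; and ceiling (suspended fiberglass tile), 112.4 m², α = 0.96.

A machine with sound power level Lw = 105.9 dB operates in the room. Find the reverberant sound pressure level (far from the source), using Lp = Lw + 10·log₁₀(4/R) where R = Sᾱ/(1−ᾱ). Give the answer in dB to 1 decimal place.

88.2 dB

Σ(Sᵢαᵢ) = 17.5·0.44 + 112.4·0.20 + 177.6·0.07 + 4.2·0.08 + 112.4·0.96 = 150.852; total area S = 424.1 m².
ᾱ = 150.852/424.1 = 0.3557; R = Sᾱ/(1−ᾱ) = 150.852/(1−0.3557) = 234.133 m².
Lp = Lw + 10 log₁₀(4/R) = 105.9 -17.67 = 88.2 dB.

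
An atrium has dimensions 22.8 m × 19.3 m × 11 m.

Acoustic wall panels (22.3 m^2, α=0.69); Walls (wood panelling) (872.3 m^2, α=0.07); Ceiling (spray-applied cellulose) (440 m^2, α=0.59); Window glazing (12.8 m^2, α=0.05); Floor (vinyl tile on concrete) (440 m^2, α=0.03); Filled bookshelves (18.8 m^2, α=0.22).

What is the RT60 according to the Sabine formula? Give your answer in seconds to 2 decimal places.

Summing Sᵢαᵢ: 15.387 + 61.061 + 259.600 + 0.640 + 13.200 + 4.136 → A = 354.024 sabins.
V = 22.8·19.3·11 = 4840.44 m³.
T = 0.161 V/A = 0.161·4840.44/354.024 = 2.20 s.

2.20 sec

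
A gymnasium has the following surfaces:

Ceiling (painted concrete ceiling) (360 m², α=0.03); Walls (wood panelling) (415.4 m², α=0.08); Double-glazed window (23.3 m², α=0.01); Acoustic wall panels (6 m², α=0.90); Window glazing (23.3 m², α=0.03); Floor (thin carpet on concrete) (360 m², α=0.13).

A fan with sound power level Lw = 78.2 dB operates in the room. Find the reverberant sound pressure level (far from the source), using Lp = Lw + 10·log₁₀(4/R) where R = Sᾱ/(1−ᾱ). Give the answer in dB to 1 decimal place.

64.0 dB

Σ(Sᵢαᵢ) = 360·0.03 + 415.4·0.08 + 23.3·0.01 + 6·0.90 + 23.3·0.03 + 360·0.13 = 97.164; total area S = 1188.0 m².
ᾱ = 97.164/1188.0 = 0.0818; R = Sᾱ/(1−ᾱ) = 97.164/(1−0.0818) = 105.820 m².
Lp = Lw + 10 log₁₀(4/R) = 78.2 -14.23 = 64.0 dB.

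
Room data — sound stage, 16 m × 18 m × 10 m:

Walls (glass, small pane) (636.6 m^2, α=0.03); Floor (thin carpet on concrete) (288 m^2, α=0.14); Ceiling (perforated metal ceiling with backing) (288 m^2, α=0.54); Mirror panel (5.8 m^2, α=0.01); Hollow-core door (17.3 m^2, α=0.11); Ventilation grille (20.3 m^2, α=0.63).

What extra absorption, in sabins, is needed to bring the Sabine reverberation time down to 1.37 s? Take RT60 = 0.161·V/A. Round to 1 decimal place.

108.8 sabins

A₁ = Σ Sᵢαᵢ = 636.6·0.03 + 288·0.14 + 288·0.54 + 5.8·0.01 + 17.3·0.11 + 20.3·0.63 = 229.688 sabins.
Target A₂ = 0.161·2880/1.37 = 338.453 sabins (V = 2880 m³).
ΔA = A₂ − A₁ = 338.453 − 229.688 = 108.8 sabins.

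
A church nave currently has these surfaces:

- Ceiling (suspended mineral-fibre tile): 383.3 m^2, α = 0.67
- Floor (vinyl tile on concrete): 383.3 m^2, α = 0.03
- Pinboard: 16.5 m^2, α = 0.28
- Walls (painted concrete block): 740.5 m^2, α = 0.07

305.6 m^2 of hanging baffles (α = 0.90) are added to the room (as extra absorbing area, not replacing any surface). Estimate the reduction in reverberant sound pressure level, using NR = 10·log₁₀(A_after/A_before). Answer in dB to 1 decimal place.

Total absorption A_before = 383.3*0.67 + 383.3*0.03 + 16.5*0.28 + 740.5*0.07
  = 256.811 + 11.499 + 4.620 + 51.835 = 324.765 m^2 sabins.
Added absorption = 305.6 × 0.90 = 275.040 sabins.
A_after = 324.765 + 275.040 = 599.805 sabins.
Reduction = 10 log₁₀(A_after/A_before) = 10 log₁₀(1.8469) = 2.7 dB.

2.7 dB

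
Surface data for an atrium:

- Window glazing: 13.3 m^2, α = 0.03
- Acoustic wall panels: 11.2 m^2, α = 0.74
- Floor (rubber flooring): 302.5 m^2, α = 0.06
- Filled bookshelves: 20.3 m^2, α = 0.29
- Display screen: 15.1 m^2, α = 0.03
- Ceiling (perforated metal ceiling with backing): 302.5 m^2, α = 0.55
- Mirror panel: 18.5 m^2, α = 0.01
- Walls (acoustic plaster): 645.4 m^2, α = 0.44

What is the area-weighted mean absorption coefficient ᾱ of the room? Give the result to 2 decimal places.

Total surface area S = 1328.8 m^2.
A = 13.3×0.03 + 11.2×0.74 + 302.5×0.06 + 20.3×0.29 + 15.1×0.03 + 302.5×0.55 + 18.5×0.01 + 645.4×0.44 = 483.713 sabins.
ᾱ = A/S = 0.36.

0.36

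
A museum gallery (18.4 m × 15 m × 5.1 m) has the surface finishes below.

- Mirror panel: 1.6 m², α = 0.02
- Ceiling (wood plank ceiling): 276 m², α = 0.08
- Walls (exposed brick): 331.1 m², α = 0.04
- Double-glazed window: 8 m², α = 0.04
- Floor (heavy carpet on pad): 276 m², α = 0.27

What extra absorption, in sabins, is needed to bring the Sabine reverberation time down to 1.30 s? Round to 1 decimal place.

64.1 sabins

A₁ = Σ Sᵢαᵢ = 1.6×0.02 + 276×0.08 + 331.1×0.04 + 8×0.04 + 276×0.27 = 110.196 sabins.
V = 1407.6 m³. Required absorption A₂ = 0.161 × 1407.6 / 1.30 = 174.326 sabins.
ΔA = A₂ − A₁ = 174.326 − 110.196 = 64.1 sabins.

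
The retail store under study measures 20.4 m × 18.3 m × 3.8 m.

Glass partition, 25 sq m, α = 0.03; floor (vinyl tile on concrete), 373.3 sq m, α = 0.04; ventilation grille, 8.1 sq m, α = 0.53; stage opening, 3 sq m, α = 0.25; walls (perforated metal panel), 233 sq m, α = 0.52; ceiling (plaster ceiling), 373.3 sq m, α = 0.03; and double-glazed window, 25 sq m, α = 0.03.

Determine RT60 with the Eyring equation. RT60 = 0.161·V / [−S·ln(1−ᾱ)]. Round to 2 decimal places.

1.37 sec

S = Σ Sᵢ = 1040.7 sq m.
Σ(Sᵢαᵢ) = 25×0.03 + 373.3×0.04 + 8.1×0.53 + 3×0.25 + 233×0.52 + 373.3×0.03 + 25×0.03 = 153.834.
ᾱ = 153.834 / 1040.7 = 0.1478.
Eyring denominator: −S ln(1−ᾱ) = 166.443.
V = 20.4 × 18.3 × 3.8 = 1418.616 m³.
T = 0.161·V/[−S·ln(1−ᾱ)] = 0.161·1418.616/166.443 = 1.37 s.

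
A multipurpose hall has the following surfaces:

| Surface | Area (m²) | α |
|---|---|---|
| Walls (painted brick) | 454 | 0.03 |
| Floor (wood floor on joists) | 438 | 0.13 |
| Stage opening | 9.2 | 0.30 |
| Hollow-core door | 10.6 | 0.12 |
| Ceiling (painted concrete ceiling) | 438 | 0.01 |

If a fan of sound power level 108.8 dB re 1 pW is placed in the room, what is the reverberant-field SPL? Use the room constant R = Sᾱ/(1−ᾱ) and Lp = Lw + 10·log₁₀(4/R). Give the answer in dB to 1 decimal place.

Σ(Sᵢαᵢ) = 454·0.03 + 438·0.13 + 9.2·0.30 + 10.6·0.12 + 438·0.01 = 78.972; total area S = 1349.8 m².
ᾱ = 78.972/1349.8 = 0.0585; R = Sᾱ/(1−ᾱ) = 78.972/(1−0.0585) = 83.879 m².
Lp = Lw + 10 log₁₀(4/R) = 108.8 -13.22 = 95.6 dB.

95.6 dB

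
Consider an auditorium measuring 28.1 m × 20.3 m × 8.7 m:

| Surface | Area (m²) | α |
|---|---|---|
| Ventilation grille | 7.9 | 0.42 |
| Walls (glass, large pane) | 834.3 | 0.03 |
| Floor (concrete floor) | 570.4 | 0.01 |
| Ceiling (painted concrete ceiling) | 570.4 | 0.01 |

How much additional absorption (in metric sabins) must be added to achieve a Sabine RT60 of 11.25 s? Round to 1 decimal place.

31.3 sabins

Equivalent absorption area: A₁ = 7.9*0.42 + 834.3*0.03 + 570.4*0.01 + 570.4*0.01 = 39.755 m².
For T = 11.25 s, need A₂ = 0.161·V/T = 0.161·4962.741/11.25 = 71.022 sabins.
ΔA = A₂ − A₁ = 71.022 − 39.755 = 31.3 sabins.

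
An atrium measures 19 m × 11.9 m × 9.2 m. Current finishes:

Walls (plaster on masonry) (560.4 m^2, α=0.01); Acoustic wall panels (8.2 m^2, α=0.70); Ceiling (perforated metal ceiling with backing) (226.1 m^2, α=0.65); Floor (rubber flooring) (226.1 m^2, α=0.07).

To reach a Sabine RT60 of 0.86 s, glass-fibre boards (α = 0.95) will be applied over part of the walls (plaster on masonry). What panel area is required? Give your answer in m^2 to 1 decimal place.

A₁ = Σ Sᵢαᵢ = 560.4*0.01 + 8.2*0.70 + 226.1*0.65 + 226.1*0.07 = 174.136 sabins.
V = 2080.12 m³. Target absorption A₂ = 0.161 × 2080.12 / 0.86 = 389.418 sabins.
Absorption to add: 389.418 − 174.136 = 215.282 sabins.
Net gain per m^2: Δα = 0.95 − 0.01 = 0.94.
Panel area = 215.282 / 0.94 = 229.0 m^2.

229.0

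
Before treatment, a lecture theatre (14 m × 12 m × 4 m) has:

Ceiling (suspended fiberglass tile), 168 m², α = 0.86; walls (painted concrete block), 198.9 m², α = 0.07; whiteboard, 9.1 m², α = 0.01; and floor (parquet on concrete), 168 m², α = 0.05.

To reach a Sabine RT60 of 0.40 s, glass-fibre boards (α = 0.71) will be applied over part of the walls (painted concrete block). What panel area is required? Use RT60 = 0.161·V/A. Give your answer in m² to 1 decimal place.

161.9

Total absorption A₁ = 168*0.86 + 198.9*0.07 + 9.1*0.01 + 168*0.05
  = 144.480 + 13.923 + 0.091 + 8.400 = 166.894 m² sabins.
V = 672 m³. Target absorption A₂ = 0.161 × 672 / 0.40 = 270.480 sabins.
Absorption to add: 270.480 − 166.894 = 103.586 sabins.
Net gain per m²: Δα = 0.71 − 0.07 = 0.64.
Panel area = 103.586 / 0.64 = 161.9 m².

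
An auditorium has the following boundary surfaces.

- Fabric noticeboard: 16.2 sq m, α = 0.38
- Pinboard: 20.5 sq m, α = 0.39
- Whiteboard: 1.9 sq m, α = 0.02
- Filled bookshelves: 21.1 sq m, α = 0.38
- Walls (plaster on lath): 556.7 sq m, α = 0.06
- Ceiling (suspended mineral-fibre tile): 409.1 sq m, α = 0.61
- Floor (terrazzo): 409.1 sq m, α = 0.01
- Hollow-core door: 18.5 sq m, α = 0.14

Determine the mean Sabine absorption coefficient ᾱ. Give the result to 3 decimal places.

0.215

Total surface area S = 1453.1 sq m.
A = 16.2×0.38 + 20.5×0.39 + 1.9×0.02 + 21.1×0.38 + 556.7×0.06 + 409.1×0.61 + 409.1×0.01 + 18.5×0.14 = 311.841 sabins.
ᾱ = A/S = 0.215.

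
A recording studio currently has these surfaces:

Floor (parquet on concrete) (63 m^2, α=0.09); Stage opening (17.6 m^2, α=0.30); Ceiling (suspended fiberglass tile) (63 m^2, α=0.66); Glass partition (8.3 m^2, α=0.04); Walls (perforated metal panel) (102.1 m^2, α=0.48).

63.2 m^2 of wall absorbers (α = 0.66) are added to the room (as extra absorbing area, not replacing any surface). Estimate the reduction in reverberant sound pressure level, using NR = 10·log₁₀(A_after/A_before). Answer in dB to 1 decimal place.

Summing Sᵢαᵢ: 5.670 + 5.280 + 41.580 + 0.332 + 49.008 → A_before = 101.870 sabins.
Treatment contributes 63.2·0.66 = 41.712 sabins.
New total A_after = 143.582 sabins.
Reduction = 10 log₁₀(A_after/A_before) = 10 log₁₀(1.4095) = 1.5 dB.

1.5 dB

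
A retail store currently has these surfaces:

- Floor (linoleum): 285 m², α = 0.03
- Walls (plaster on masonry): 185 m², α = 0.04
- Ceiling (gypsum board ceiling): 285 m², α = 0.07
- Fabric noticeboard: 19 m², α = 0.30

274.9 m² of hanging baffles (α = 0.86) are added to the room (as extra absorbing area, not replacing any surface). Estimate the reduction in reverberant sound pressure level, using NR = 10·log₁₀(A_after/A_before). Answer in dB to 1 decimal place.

8.2 dB

A_before = Σ Sᵢαᵢ = 285*0.03 + 185*0.04 + 285*0.07 + 19*0.30 = 41.600 sabins.
Treatment contributes 274.9·0.86 = 236.414 sabins.
A_after = 41.600 + 236.414 = 278.014 sabins.
NR = 10·log₁₀(278.014/41.600) = 8.2 dB.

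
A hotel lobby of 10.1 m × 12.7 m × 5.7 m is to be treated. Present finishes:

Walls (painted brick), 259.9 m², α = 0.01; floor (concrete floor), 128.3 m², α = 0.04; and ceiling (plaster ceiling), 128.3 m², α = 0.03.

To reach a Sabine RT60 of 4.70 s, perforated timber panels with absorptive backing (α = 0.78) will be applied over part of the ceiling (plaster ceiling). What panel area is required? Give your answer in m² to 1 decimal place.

18.0

Equivalent absorption area: A₁ = 259.9*0.01 + 128.3*0.04 + 128.3*0.03 = 11.580 m².
Required A₂ = 0.161·731.139/4.70 = 25.045 sabins.
Absorption to add: 25.045 − 11.580 = 13.465 sabins.
Each m² of panel replacing the ceiling (plaster ceiling) adds (0.78 − 0.03) = 0.75 sabins.
Area = ΔA/Δα = 13.465/0.75 = 18.0 m².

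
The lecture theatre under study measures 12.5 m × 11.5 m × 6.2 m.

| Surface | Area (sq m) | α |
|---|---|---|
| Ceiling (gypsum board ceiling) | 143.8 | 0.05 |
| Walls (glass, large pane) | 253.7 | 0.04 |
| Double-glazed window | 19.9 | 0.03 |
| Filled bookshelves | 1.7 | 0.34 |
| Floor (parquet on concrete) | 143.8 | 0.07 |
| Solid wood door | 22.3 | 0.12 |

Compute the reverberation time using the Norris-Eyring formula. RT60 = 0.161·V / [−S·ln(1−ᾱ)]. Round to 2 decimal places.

Total surface area S = 143.8 + 253.7 + 19.9 + 1.7 + 143.8 + 22.3 = 585.2 sq m.
Σ(Sᵢαᵢ) = 143.8×0.05 + 253.7×0.04 + 19.9×0.03 + 1.7×0.34 + 143.8×0.07 + 22.3×0.12 = 31.255.
Mean coefficient ᾱ = A/S = 0.0534.
Eyring denominator: −S ln(1−ᾱ) = 32.115.
V = 12.5 × 11.5 × 6.2 = 891.25 m³.
T = 0.161·V/[−S·ln(1−ᾱ)] = 0.161·891.25/32.115 = 4.47 s.

4.47 seconds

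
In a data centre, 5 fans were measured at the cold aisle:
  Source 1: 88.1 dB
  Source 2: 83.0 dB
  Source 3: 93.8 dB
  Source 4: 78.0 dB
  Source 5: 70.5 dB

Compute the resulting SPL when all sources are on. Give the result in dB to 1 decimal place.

95.2 dB

Converting to relative power and adding: 10^(88.1/10) + 10^(83.0/10) + 10^(93.8/10) + 10^(78.0/10) + 10^(70.5/10) = 3.318e+09.
Back to dB: 10·log₁₀ Σ = 95.2 dB.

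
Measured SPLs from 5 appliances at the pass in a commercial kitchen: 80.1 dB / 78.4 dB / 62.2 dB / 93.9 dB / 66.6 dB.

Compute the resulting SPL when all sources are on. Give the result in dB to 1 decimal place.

Σ 10^(Lᵢ/10) = 2.632e+09.
Back to dB: 10·log₁₀ Σ = 94.2 dB.

94.2 dB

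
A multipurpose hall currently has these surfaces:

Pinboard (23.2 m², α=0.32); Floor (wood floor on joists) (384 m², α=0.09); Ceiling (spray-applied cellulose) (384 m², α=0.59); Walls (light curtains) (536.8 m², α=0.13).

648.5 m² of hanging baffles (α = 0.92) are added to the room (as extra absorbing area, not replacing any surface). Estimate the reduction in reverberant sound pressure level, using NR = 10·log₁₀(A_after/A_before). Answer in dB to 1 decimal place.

4.4 dB

Equivalent absorption area: A_before = 23.2×0.32 + 384×0.09 + 384×0.59 + 536.8×0.13 = 338.328 m².
Treatment contributes 648.5·0.92 = 596.620 sabins.
A_after = 338.328 + 596.620 = 934.948 sabins.
NR = 10·log₁₀(934.948/338.328) = 4.4 dB.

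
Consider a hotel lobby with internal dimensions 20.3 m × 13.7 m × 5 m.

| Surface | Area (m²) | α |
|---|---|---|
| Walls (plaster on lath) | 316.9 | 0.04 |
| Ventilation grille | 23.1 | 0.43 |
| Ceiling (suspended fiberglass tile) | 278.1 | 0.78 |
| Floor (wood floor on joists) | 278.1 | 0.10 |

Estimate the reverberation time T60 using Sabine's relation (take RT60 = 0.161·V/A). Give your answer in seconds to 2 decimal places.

0.84 s

Total absorption A = 316.9*0.04 + 23.1*0.43 + 278.1*0.78 + 278.1*0.10
  = 12.676 + 9.933 + 216.918 + 27.810 = 267.337 m² sabins.
Room volume: 1390.55 m³.
RT60 = 0.161 · V / A = 0.161 × 1390.55 / 267.337 = 0.84 s.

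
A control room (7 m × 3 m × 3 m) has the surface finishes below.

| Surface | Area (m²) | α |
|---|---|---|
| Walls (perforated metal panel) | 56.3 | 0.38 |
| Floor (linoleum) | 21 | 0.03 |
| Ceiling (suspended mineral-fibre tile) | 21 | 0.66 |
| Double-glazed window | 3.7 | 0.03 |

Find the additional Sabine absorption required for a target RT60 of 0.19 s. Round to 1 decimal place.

Equivalent absorption area: A₁ = 56.3*0.38 + 21*0.03 + 21*0.66 + 3.7*0.03 = 35.995 m².
For T = 0.19 s, need A₂ = 0.161·V/T = 0.161·63/0.19 = 53.384 sabins.
ΔA = A₂ − A₁ = 53.384 − 35.995 = 17.4 sabins.

17.4 sabins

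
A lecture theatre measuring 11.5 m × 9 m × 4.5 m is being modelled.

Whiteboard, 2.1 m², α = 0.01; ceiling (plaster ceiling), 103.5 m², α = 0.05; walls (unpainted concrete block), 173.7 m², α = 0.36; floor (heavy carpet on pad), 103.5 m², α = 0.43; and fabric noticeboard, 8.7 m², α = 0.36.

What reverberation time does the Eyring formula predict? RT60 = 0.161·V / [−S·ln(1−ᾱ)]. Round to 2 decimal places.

0.55 sec

S = Σ Sᵢ = 391.5 m².
Absorption A = 2.1·0.01 + 103.5·0.05 + 173.7·0.36 + 103.5·0.43 + 8.7·0.36 = 115.365 sabins.
ᾱ = 115.365 / 391.5 = 0.2947.
−S·ln(1−ᾱ) = −391.5 × ln(1 − 0.2947) = 136.685.
V = 11.5 × 9 × 4.5 = 465.75 m³.
RT60 = 0.161 × 465.75 / 136.685 = 0.55 s.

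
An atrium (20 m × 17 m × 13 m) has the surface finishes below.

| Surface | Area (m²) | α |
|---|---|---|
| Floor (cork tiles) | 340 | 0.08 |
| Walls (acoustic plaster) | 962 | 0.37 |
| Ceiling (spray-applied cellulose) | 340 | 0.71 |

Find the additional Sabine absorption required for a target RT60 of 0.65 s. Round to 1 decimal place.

470.3 sabins

Total absorption A₁ = 340×0.08 + 962×0.37 + 340×0.71
  = 27.200 + 355.940 + 241.400 = 624.540 m² sabins.
Target A₂ = 0.161·4420/0.65 = 1094.800 sabins (V = 4420 m³).
Shortfall: 1094.800 − 624.540 = 470.3 sabins.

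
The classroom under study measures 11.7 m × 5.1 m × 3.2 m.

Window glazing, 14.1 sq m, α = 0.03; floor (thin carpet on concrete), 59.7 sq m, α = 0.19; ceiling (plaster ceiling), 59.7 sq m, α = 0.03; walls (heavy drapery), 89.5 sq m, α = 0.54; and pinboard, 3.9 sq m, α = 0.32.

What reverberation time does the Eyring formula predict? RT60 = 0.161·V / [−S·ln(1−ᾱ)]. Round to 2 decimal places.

0.42 seconds

S = Σ Sᵢ = 226.9 sq m.
Σ(Sᵢαᵢ) = 14.1·0.03 + 59.7·0.19 + 59.7·0.03 + 89.5·0.54 + 3.9·0.32 = 63.135.
ᾱ = 63.135 / 226.9 = 0.2783.
Eyring denominator: −S ln(1−ᾱ) = 74.002.
V = 11.7 × 5.1 × 3.2 = 190.944 m³.
T = 0.161·V/[−S·ln(1−ᾱ)] = 0.161·190.944/74.002 = 0.42 s.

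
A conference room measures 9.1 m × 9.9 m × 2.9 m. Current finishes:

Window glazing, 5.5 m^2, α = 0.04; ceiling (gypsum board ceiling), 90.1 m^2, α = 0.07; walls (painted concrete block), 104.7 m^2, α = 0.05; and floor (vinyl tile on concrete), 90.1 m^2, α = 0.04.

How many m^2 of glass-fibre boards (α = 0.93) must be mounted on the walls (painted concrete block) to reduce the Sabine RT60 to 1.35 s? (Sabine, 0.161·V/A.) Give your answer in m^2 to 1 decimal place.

17.9

A₁ = Σ Sᵢαᵢ = 5.5·0.04 + 90.1·0.07 + 104.7·0.05 + 90.1·0.04 = 15.366 sabins.
V = 261.261 m³. Target absorption A₂ = 0.161 × 261.261 / 1.35 = 31.158 sabins.
ΔA needed = 31.158 − 15.366 = 15.792 sabins.
Each m^2 of panel replacing the walls (painted concrete block) adds (0.93 − 0.05) = 0.88 sabins.
Panel area = 15.792 / 0.88 = 17.9 m^2.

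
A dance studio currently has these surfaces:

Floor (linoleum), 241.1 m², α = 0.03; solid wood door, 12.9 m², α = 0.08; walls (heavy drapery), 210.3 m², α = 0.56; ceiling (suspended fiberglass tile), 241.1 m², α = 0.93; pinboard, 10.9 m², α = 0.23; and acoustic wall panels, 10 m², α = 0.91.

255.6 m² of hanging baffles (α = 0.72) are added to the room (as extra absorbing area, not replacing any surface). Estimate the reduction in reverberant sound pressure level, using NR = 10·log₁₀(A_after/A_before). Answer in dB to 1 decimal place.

1.8 dB

Summing Sᵢαᵢ: 7.233 + 1.032 + 117.768 + 224.223 + 2.507 + 9.100 → A_before = 361.863 sabins.
Added absorption = 255.6 × 0.72 = 184.032 sabins.
A_after = 361.863 + 184.032 = 545.895 sabins.
NR = 10·log₁₀(545.895/361.863) = 1.8 dB.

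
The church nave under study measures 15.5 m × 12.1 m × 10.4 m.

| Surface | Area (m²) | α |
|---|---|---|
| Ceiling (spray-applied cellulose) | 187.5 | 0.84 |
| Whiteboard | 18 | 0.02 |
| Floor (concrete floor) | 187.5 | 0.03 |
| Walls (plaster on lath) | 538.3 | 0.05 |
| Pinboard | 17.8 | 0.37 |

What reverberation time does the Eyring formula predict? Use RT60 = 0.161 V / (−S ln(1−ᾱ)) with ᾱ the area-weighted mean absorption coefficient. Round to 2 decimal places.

S = Σ Sᵢ = 949.1 m².
Absorption A = 187.5·0.84 + 18·0.02 + 187.5·0.03 + 538.3·0.05 + 17.8·0.37 = 196.986 sabins.
ᾱ = 196.986 / 949.1 = 0.2076.
−S·ln(1−ᾱ) = −949.1 × ln(1 − 0.2076) = 220.845.
V = 15.5 × 12.1 × 10.4 = 1950.52 m³.
RT60 = 0.161 × 1950.52 / 220.845 = 1.42 s.

1.42 seconds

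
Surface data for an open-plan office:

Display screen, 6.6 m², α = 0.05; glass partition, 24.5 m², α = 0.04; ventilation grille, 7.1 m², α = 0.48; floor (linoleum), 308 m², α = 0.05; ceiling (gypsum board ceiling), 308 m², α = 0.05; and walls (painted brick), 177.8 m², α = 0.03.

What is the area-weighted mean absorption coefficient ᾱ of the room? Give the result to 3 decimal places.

Total surface area S = 832.0 m².
Σ(Sᵢαᵢ) = 6.6·0.05 + 24.5·0.04 + 7.1·0.48 + 308·0.05 + 308·0.05 + 177.8·0.03 = 40.852.
ᾱ = A/S = 0.049.

0.049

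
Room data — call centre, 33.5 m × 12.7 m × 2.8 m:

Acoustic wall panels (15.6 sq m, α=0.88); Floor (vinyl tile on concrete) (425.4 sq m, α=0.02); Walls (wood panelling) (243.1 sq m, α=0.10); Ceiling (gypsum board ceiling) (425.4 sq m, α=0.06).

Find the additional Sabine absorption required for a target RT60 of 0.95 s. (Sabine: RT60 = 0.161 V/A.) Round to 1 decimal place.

129.8 sabins

Equivalent absorption area: A₁ = 15.6*0.88 + 425.4*0.02 + 243.1*0.10 + 425.4*0.06 = 72.070 sq m.
Target A₂ = 0.161·1191.26/0.95 = 201.887 sabins (V = 1191.26 m³).
ΔA = A₂ − A₁ = 201.887 − 72.070 = 129.8 sabins.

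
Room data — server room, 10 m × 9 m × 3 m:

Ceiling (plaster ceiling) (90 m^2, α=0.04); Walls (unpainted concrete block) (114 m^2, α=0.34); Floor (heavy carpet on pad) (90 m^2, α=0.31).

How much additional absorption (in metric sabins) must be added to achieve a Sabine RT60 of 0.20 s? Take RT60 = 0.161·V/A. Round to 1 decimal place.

147.1 sabins

Summing Sᵢαᵢ: 3.600 + 38.760 + 27.900 → A₁ = 70.260 sabins.
For T = 0.20 s, need A₂ = 0.161·V/T = 0.161·270/0.20 = 217.350 sabins.
ΔA = A₂ − A₁ = 217.350 − 70.260 = 147.1 sabins.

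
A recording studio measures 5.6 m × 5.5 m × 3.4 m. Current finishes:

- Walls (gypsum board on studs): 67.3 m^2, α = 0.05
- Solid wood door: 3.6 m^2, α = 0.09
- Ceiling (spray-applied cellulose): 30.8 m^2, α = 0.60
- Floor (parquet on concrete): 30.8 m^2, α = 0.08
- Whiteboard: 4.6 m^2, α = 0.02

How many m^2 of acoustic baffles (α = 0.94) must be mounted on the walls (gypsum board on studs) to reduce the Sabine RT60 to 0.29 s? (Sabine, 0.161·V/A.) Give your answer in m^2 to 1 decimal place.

37.5

Total absorption A₁ = 67.3·0.05 + 3.6·0.09 + 30.8·0.60 + 30.8·0.08 + 4.6·0.02
  = 3.365 + 0.324 + 18.480 + 2.464 + 0.092 = 24.725 m^2 sabins.
V = 104.72 m³. Target absorption A₂ = 0.161 × 104.72 / 0.29 = 58.138 sabins.
Absorption to add: 58.138 − 24.725 = 33.413 sabins.
Each m^2 of panel replacing the walls (gypsum board on studs) adds (0.94 − 0.05) = 0.89 sabins.
Area = ΔA/Δα = 33.413/0.89 = 37.5 m^2.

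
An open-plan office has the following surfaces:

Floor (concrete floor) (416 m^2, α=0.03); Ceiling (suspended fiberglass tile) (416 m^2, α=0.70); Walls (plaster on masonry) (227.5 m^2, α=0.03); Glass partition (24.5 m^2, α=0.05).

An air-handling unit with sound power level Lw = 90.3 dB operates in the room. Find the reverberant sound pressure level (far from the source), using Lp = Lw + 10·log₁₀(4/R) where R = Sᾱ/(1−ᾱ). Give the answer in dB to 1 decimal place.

69.9 dB

Σ(Sᵢαᵢ) = 416×0.03 + 416×0.70 + 227.5×0.03 + 24.5×0.05 = 311.730; total area S = 1084.0 m^2.
ᾱ = 0.2876, so room constant R = A/(1−ᾱ) = 437.577 m^2.
Lp = 90.3 + 10·log₁₀(4/437.577) = 90.3 + (-20.39) = 69.9 dB.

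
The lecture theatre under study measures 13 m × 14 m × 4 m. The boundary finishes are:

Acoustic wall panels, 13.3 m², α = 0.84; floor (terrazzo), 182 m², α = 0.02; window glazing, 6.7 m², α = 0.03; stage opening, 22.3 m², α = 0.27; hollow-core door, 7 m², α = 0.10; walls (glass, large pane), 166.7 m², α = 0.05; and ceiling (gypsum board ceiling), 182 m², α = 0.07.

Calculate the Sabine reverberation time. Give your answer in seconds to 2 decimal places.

Total absorption A = 13.3·0.84 + 182·0.02 + 6.7·0.03 + 22.3·0.27 + 7·0.10 + 166.7·0.05 + 182·0.07
  = 11.172 + 3.640 + 0.201 + 6.021 + 0.700 + 8.335 + 12.740 = 42.809 m² sabins.
V = 13·14·4 = 728 m³.
Sabine: RT60 = 0.161 × 728 / 42.809 = 2.74 s.

2.74 s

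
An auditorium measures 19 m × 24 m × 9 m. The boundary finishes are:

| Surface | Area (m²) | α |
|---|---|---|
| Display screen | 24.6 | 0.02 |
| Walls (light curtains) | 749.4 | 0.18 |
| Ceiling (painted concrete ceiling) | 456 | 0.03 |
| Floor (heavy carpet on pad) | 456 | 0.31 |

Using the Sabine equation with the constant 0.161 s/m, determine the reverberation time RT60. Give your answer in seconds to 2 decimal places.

2.28 seconds

Equivalent absorption area: A = 24.6×0.02 + 749.4×0.18 + 456×0.03 + 456×0.31 = 290.424 m².
Room volume: 4104 m³.
RT60 = 0.161 · V / A = 0.161 × 4104 / 290.424 = 2.28 s.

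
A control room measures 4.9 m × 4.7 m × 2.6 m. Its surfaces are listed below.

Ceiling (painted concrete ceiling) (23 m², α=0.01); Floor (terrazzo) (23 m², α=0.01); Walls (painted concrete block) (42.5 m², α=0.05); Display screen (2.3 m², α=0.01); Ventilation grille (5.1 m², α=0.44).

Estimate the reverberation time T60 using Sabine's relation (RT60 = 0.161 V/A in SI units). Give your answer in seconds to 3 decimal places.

1.987 seconds

Summing Sᵢαᵢ: 0.230 + 0.230 + 2.125 + 0.023 + 2.244 → A = 4.852 sabins.
V = 4.9·4.7·2.6 = 59.878 m³.
T = 0.161 V/A = 0.161·59.878/4.852 = 1.987 s.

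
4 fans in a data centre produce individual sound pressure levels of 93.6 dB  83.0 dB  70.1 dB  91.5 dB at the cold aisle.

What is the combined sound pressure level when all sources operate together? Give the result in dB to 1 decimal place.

95.9 dB

Σ 10^(Lᵢ/10) = 3.913e+09.
L_total = 10·log₁₀(3.913e+09) = 95.9 dB.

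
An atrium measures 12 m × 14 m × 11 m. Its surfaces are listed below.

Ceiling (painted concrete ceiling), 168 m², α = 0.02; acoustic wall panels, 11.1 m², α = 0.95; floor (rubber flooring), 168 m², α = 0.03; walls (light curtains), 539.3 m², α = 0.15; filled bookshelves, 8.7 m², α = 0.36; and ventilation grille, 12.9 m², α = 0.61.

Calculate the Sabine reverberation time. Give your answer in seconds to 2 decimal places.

A = Σ Sᵢαᵢ = 168×0.02 + 11.1×0.95 + 168×0.03 + 539.3×0.15 + 8.7×0.36 + 12.9×0.61 = 110.841 sabins.
Room volume: 1848 m³.
Sabine: RT60 = 0.161 × 1848 / 110.841 = 2.68 s.

2.68 sec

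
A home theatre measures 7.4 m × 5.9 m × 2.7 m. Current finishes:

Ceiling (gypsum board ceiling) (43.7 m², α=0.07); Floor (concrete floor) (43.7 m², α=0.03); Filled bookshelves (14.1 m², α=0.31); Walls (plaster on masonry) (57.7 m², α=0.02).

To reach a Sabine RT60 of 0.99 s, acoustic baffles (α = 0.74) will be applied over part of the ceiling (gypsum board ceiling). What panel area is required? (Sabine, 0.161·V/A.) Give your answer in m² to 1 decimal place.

13.8

Equivalent absorption area: A₁ = 43.7*0.07 + 43.7*0.03 + 14.1*0.31 + 57.7*0.02 = 9.895 m².
V = 117.882 m³. Target absorption A₂ = 0.161 × 117.882 / 0.99 = 19.171 sabins.
ΔA needed = 19.171 − 9.895 = 9.276 sabins.
Each m² of panel replacing the ceiling (gypsum board ceiling) adds (0.74 − 0.07) = 0.67 sabins.
Area = ΔA/Δα = 9.276/0.67 = 13.8 m².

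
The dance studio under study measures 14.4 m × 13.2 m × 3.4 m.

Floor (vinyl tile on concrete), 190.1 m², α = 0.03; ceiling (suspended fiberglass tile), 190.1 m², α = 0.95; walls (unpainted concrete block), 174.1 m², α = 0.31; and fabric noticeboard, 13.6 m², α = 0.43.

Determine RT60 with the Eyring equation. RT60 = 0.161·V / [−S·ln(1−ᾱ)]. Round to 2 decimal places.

0.32 s

S = Σ Sᵢ = 567.9 m².
Absorption A = 190.1·0.03 + 190.1·0.95 + 174.1·0.31 + 13.6·0.43 = 246.117 sabins.
ᾱ = 246.117 / 567.9 = 0.4334.
−S·ln(1−ᾱ) = −567.9 × ln(1 − 0.4334) = 322.625.
V = 14.4 × 13.2 × 3.4 = 646.272 m³.
RT60 = 0.161 × 646.272 / 322.625 = 0.32 s.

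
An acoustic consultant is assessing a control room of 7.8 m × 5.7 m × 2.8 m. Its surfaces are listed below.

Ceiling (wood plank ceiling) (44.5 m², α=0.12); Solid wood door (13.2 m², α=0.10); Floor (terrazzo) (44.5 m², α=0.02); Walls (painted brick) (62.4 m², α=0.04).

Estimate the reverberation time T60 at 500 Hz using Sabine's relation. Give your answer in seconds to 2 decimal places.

2.00 s

A = Σ Sᵢαᵢ = 44.5·0.12 + 13.2·0.10 + 44.5·0.02 + 62.4·0.04 = 10.046 sabins.
Room volume: 124.488 m³.
RT60 = 0.161 · V / A = 0.161 × 124.488 / 10.046 = 2.00 s.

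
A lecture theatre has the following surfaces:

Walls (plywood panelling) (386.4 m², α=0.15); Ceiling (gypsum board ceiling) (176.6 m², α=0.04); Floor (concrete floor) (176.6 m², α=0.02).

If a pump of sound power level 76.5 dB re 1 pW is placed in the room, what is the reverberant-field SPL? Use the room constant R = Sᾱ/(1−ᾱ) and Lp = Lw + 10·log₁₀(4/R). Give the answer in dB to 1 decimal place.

63.7 dB

A = 68.556 sabins; S = 739.6 m².
ᾱ = 68.556/739.6 = 0.0927; R = Sᾱ/(1−ᾱ) = 68.556/(1−0.0927) = 75.560 m².
Lp = 76.5 + 10·log₁₀(4/75.560) = 76.5 + (-12.76) = 63.7 dB.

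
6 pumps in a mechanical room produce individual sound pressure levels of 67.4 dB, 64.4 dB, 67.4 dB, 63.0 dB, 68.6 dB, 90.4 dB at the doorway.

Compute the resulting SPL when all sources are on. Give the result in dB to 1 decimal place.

Sum in the linear (power) domain: Σ 10^(Lᵢ/10) = 10^(67.4/10) + 10^(64.4/10) + 10^(67.4/10) + 10^(63.0/10) + 10^(68.6/10) + 10^(90.4/10) = 1.119e+09.
Combined level = 10 log₁₀(1.119e+09) = 90.5 dB.

90.5 dB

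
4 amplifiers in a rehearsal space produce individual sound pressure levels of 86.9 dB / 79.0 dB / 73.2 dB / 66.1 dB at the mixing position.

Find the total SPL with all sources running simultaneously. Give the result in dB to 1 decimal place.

87.7 dB

Converting to relative power and adding: 10^(86.9/10) + 10^(79.0/10) + 10^(73.2/10) + 10^(66.1/10) = 5.942e+08.
Back to dB: 10·log₁₀ Σ = 87.7 dB.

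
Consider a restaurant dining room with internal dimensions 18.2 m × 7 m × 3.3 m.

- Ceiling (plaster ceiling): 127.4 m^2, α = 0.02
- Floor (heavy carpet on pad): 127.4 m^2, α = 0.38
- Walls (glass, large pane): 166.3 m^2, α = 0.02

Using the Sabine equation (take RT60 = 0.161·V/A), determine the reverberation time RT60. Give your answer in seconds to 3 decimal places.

Equivalent absorption area: A = 127.4*0.02 + 127.4*0.38 + 166.3*0.02 = 54.286 m^2.
Room volume: 420.42 m³.
T = 0.161 V/A = 0.161·420.42/54.286 = 1.247 s.

1.247 seconds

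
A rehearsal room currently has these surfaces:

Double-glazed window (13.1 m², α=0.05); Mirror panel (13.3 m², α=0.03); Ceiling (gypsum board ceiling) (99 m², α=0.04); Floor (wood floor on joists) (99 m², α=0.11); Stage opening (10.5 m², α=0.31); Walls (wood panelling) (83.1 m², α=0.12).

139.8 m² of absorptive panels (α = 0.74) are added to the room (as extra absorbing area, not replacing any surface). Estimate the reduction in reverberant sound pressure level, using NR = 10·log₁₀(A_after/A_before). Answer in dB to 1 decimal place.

Equivalent absorption area: A_before = 13.1·0.05 + 13.3·0.03 + 99·0.04 + 99·0.11 + 10.5·0.31 + 83.1·0.12 = 29.131 m².
Treatment contributes 139.8·0.74 = 103.452 sabins.
A_after = 29.131 + 103.452 = 132.583 sabins.
Reduction = 10 log₁₀(A_after/A_before) = 10 log₁₀(4.5513) = 6.6 dB.

6.6 dB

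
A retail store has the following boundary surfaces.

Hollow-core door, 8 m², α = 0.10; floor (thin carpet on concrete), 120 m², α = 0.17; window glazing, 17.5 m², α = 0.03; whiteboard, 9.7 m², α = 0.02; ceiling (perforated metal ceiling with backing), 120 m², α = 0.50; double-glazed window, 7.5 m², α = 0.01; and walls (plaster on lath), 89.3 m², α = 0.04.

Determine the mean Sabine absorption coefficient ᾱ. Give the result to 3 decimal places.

0.230

S = Σ Sᵢ = 8 + 120 + 17.5 + 9.7 + 120 + 7.5 + 89.3 = 372.0 m².
Weighted sum Σ Sα = 85.566.
ᾱ = A/S = 0.230.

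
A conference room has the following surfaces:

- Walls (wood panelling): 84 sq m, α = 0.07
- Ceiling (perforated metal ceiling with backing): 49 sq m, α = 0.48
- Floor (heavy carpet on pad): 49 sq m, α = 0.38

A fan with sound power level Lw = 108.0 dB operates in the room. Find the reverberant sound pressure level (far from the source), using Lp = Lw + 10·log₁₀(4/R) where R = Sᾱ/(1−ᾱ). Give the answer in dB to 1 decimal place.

Σ(Sᵢαᵢ) = 84×0.07 + 49×0.48 + 49×0.38 = 48.020; total area S = 182.0 sq m.
ᾱ = 48.020/182.0 = 0.2638; R = Sᾱ/(1−ᾱ) = 48.020/(1−0.2638) = 65.227 sq m.
Lp = Lw + 10 log₁₀(4/R) = 108.0 -12.12 = 95.9 dB.

95.9 dB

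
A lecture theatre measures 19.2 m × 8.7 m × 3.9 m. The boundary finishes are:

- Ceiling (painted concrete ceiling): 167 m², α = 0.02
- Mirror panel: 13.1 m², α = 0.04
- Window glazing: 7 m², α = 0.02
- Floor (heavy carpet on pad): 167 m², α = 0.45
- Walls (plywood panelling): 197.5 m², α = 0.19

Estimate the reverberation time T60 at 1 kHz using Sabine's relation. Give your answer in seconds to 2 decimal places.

Equivalent absorption area: A = 167×0.02 + 13.1×0.04 + 7×0.02 + 167×0.45 + 197.5×0.19 = 116.679 m².
Room volume: 651.456 m³.
T = 0.161 V/A = 0.161·651.456/116.679 = 0.90 s.

0.90 s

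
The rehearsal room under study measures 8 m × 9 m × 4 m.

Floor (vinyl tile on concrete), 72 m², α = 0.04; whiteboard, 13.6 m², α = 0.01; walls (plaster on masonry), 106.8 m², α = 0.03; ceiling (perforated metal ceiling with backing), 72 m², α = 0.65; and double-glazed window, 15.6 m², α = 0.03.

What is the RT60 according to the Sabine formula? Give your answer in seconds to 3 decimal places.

0.867 s

Equivalent absorption area: A = 72×0.04 + 13.6×0.01 + 106.8×0.03 + 72×0.65 + 15.6×0.03 = 53.488 m².
Volume V = 8 × 9 × 4 = 288 m³.
RT60 = 0.161 · V / A = 0.161 × 288 / 53.488 = 0.867 s.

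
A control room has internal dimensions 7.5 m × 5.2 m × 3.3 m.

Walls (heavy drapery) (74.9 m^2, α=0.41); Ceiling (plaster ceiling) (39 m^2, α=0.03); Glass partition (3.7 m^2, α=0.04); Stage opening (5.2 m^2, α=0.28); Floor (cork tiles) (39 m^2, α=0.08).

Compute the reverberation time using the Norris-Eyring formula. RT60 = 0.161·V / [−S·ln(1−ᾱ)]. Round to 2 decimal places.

0.50 s

Total surface area S = 74.9 + 39 + 3.7 + 5.2 + 39 = 161.8 m^2.
Σ(Sᵢαᵢ) = 74.9·0.41 + 39·0.03 + 3.7·0.04 + 5.2·0.28 + 39·0.08 = 36.603.
ᾱ = 36.603 / 161.8 = 0.2262.
Eyring denominator: −S ln(1−ᾱ) = 41.492.
V = 7.5 × 5.2 × 3.3 = 128.7 m³.
T = 0.161·V/[−S·ln(1−ᾱ)] = 0.161·128.7/41.492 = 0.50 s.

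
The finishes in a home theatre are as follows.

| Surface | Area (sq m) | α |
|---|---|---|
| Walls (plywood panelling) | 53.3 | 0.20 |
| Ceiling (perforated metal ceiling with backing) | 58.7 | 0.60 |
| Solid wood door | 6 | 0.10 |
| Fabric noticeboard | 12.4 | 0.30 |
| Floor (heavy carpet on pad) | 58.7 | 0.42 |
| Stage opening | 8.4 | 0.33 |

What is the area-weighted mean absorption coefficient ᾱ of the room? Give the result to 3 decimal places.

S = Σ Sᵢ = 53.3 + 58.7 + 6 + 12.4 + 58.7 + 8.4 = 197.5 sq m.
A = 53.3*0.20 + 58.7*0.60 + 6*0.10 + 12.4*0.30 + 58.7*0.42 + 8.4*0.33 = 77.626 sabins.
ᾱ = A/S = 0.393.

0.393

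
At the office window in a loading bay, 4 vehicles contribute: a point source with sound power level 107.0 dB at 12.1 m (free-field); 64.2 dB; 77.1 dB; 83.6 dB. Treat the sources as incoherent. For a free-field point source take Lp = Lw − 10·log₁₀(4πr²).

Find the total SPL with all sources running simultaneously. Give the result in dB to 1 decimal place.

Source at 12.1 m: Lp = 107.0 − 10·log₁₀(4π·12.1²) = 107.0 − 10·log₁₀(1839.842) = 74.4 dB.
Sum in the linear (power) domain: Σ 10^(Lᵢ/10) = 10^(74.4/10) + 10^(64.2/10) + 10^(77.1/10) + 10^(83.6/10) = 3.105e+08.
Combined level = 10 log₁₀(3.105e+08) = 84.9 dB.

84.9 dB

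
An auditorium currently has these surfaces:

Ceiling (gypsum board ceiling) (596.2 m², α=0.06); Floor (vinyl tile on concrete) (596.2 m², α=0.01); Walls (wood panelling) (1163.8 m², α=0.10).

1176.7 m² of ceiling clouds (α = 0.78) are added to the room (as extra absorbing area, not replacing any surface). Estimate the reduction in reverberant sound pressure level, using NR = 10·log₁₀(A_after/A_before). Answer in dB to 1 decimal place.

A_before = Σ Sᵢαᵢ = 596.2×0.06 + 596.2×0.01 + 1163.8×0.10 = 158.114 sabins.
Added absorption = 1176.7 × 0.78 = 917.826 sabins.
New total A_after = 1075.940 sabins.
NR = 10·log₁₀(1075.940/158.114) = 8.3 dB.

8.3 dB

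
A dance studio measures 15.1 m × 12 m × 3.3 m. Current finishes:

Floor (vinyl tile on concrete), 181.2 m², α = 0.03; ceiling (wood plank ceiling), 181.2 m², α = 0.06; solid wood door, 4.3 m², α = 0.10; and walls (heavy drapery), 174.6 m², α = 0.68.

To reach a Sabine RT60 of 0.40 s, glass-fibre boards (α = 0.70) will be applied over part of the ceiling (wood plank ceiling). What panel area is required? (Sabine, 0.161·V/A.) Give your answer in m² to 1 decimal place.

A₁ = Σ Sᵢαᵢ = 181.2*0.03 + 181.2*0.06 + 4.3*0.10 + 174.6*0.68 = 135.466 sabins.
V = 597.96 m³. Target absorption A₂ = 0.161 × 597.96 / 0.40 = 240.679 sabins.
Absorption to add: 240.679 − 135.466 = 105.213 sabins.
Each m² of panel replacing the ceiling (wood plank ceiling) adds (0.70 − 0.06) = 0.64 sabins.
Area = ΔA/Δα = 105.213/0.64 = 164.4 m².

164.4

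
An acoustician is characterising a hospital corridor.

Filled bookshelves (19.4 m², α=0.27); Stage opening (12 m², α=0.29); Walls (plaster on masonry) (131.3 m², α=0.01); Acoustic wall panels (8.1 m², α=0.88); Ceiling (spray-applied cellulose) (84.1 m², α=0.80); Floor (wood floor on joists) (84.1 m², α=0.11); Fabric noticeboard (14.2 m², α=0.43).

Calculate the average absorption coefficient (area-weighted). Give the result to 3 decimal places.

0.283

S = Σ Sᵢ = 19.4 + 12 + 131.3 + 8.1 + 84.1 + 84.1 + 14.2 = 353.2 m².
A = 19.4·0.27 + 12·0.29 + 131.3·0.01 + 8.1·0.88 + 84.1·0.80 + 84.1·0.11 + 14.2·0.43 = 99.796 sabins.
ᾱ = A/S = 0.283.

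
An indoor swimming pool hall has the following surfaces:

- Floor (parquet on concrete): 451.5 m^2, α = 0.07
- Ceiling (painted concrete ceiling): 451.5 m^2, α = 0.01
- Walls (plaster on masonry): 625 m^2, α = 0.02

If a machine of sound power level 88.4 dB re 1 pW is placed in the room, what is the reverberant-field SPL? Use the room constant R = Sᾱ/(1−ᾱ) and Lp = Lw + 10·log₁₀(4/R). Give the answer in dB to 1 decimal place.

77.4 dB

Σ(Sᵢαᵢ) = 451.5·0.07 + 451.5·0.01 + 625·0.02 = 48.620; total area S = 1528.0 m^2.
ᾱ = 48.620/1528.0 = 0.0318; R = Sᾱ/(1−ᾱ) = 48.620/(1−0.0318) = 50.217 m^2.
Lp = Lw + 10 log₁₀(4/R) = 88.4 -10.99 = 77.4 dB.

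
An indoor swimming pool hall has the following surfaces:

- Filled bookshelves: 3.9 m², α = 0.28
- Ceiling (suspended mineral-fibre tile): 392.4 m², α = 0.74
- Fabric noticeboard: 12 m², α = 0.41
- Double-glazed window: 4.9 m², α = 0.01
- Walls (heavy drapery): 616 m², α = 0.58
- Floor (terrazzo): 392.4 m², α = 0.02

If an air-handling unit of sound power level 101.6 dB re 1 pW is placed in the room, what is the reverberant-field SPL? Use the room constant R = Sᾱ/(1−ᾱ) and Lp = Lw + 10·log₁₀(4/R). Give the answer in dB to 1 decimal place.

76.7 dB

A = 661.565 sabins; S = 1421.6 m².
ᾱ = 0.4654, so room constant R = A/(1−ᾱ) = 1237.495 m².
Lp = Lw + 10 log₁₀(4/R) = 101.6 -24.90 = 76.7 dB.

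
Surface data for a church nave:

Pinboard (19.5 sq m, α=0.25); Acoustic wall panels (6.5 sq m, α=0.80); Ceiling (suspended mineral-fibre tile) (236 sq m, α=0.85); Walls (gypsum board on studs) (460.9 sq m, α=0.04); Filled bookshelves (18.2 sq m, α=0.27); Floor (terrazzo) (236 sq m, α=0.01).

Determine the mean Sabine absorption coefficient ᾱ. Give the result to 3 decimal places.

Total surface area S = 977.1 sq m.
A = 19.5×0.25 + 6.5×0.80 + 236×0.85 + 460.9×0.04 + 18.2×0.27 + 236×0.01 = 236.385 sabins.
ᾱ = 236.385 / 977.1 = 0.242.

0.242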